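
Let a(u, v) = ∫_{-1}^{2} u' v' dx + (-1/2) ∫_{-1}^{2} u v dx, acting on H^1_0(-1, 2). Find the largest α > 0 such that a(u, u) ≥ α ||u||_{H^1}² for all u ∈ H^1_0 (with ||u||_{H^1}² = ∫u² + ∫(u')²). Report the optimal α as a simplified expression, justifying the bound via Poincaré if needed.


α = (-9/2 + π^2)/(9 + π^2)

Coercivity of a(·,·) on H^1_0(-1, 2) means a(u, u) ≥ α ||u||_{H^1}² for every u ∈ H^1_0.
The interval has length L = 3, and Poincaré/coercivity depend only on L. Here a(u, u) = ∫(u')² + (-1/2)·∫u².
Here c = -1/2 < 0 with |c| < (π/L)² = π^2/9, so coercivity still holds. The condition a(u,u) ≥ α||u||_{H^1}² reads (1−α)∫(u')² ≥ (α−c)∫u². Any admissible α is ≤ 1 (rapidly oscillating u have ∫u²/∫(u')² → 0), and α = 1 would force 0 ≥ (1−c)∫u², impossible since c < 1; so 1−α > 0. By the sharp Poincaré inequality on H^1_0 of an interval of length L, ∫(u')² ≥ (π/L)²∫u² with equality for the first sine mode sin(π(x−x₀)/L) (x₀ the left endpoint), so the inequality holds for all u iff (1−α)(π/L)² ≥ α − c, i.e. α ≤ ((π/L)² + c)/((π/L)² + 1) = (1 + c(L/π)²)/(1 + (L/π)²). (Direct route, valid since c ≤ 0: Poincaré gives c∫u² ≥ c(L/π)²∫(u')², so a(u,u) ≥ (1 + c(L/π)²)∫(u')², while ||u||_{H^1}² ≤ (1 + (L/π)²)∫(u')²; dividing yields the same α.) With (π/L)² = π^2/9 and c = -1/2, the largest admissible constant is α = ((π/L)² + c)/((π/L)² + 1).
Simplifying, α = (-9/2 + π^2)/(9 + π^2).


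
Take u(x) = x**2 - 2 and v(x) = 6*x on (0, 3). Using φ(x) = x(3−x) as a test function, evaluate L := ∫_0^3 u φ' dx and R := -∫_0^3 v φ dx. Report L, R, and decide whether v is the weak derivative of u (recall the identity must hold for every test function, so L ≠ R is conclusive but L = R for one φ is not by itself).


LHS = -27/2, RHS = -81/2. No, v is not the weak derivative of u.

u(x) = x**2 - 2, classical derivative u'(x) = 2*x.
φ(x) = x(3−x), so φ'(x) = 3 - 2*x.
Note φ(0) = φ(3) = 0, so the boundary term u·φ vanishes.
LHS = ∫_0^3 u(x) φ'(x) dx = ∫_0^3 (-2*x^3 + 3*x^2 + 4*x - 6) dx. Term by term:
  ∫_0^3 -2*x^3 dx = -81/2;  ∫_0^3 3*x^2 dx = 27;  ∫_0^3 4*x dx = 18;
  ∫_0^3 -6 dx = -18.
Sum: -81/2 + 27 + 18 − 18 = -27/2.
So LHS = -27/2.
∫_0^3 v(x) φ(x) dx = ∫_0^3 (-6*x^3 + 18*x^2) dx. Term by term:
  ∫_0^3 -6*x^3 dx = -243/2;  ∫_0^3 18*x^2 dx = 162.
Sum: -243/2 + 162 = 81/2.
So RHS = -∫_0^3 v(x) φ(x) dx = -81/2.
LHS − RHS = 27 ≠ 0, so the identity fails.
(For a valid weak derivative the identity must hold for EVERY test function, in particular this one. The failure shows v is NOT the weak derivative of u.)
Correct weak derivative would be u'(x) = 2*x.


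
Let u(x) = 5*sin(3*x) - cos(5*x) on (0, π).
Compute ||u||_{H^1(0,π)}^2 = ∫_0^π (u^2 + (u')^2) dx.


||u||_{H^1(0,π)}^2 = 138*π

u'(x) = 5*sin(5*x) + 15*cos(3*x).
Expand u² and (u')² and integrate term by term on (0, π), using: for integers n ≥ 1, ∫_0^π sin²(nx) dx = ∫_0^π cos²(nx) dx = π/2; for n ≠ n', ∫_0^π sin(nx)sin(n'x) dx = ∫_0^π cos(nx)cos(n'x) dx = 0; and by product-to-sum, ∫_0^π sin(nx)cos(n'x) dx = ½∫_0^π [sin((n+n')x) + sin((n−n')x)] dx, which is 0 when n+n' is even and 2n/(n²−n'²) when n+n' is odd (it need not vanish on (0, π)).
  u² squared terms: (-1)²·∫cos(5x)² dx = 1·π/2 = π/2;  (5)²·∫sin(3x)² dx = 25·π/2 = 25*π/2.
  u² cross terms: 2·(-1)·(5)·∫cos(5x)·sin(3x) dx = -10·(0) = 0.
  So ∫_0^π u² dx = π/2 + 25*π/2 + 0 = 13*π.
  (u')² squared terms: (5)²·∫sin(5x)² dx = 25·π/2 = 25*π/2;  (15)²·∫cos(3x)² dx = 225·π/2 = 225*π/2.
  (u')² cross terms: 2·(5)·(15)·∫sin(5x)·cos(3x) dx = 150·(0) = 0.
  So ∫_0^π (u')² dx = 25*π/2 + 225*π/2 + 0 = 125*π.
||u||_{H^1}^2 = (13*π) + (125*π) = 138*π.


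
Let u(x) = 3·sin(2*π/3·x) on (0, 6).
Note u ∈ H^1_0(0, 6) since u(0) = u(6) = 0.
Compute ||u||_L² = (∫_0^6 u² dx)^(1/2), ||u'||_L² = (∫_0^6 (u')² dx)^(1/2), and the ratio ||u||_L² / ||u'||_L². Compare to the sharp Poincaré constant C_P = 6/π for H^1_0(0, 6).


||u||_L² / ||u'||_L² = 3/(2*π) < C_P = 6/π.

u(x) = 3·sin(2*π/3·x), so u'(x) = 2*π*cos(2*π*x/3).
Writing u(x) = A·sin(kπx/L) with A = 3 and k = 4, use ∫_0^L sin²(kπx/L) dx = L/2 and ∫_0^L cos²(kπx/L) dx = L/2.
u² = 9·sin²(2*π/3·x) and (u')² = 4*π^2·cos²(2*π/3·x), and each of sin², cos² integrates to L/2 = 3 over (0, 6).
∫_0^6 u² dx = 27, so ||u||_L² = 3*sqrt(3).
∫_0^6 (u')² dx = 12*π^2, so ||u'||_L² = 2*sqrt(3)*π.
Ratio ||u||_L² / ||u'||_L² = 3/(2*π).
Sharp Poincaré constant on H^1_0(0, 6) is C_P = L/π = 6/π, achieved by sin(π/6·x).
This is the k = 4 harmonic; the ratio L/(kπ) is strictly less than C_P = L/π, consistent with the sharp inequality ||u||_L² ≤ C_P ||u'||_L².


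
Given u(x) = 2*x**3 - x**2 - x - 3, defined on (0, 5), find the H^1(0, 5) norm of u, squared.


||u||_{H^1}^2 = 2086225/42

The H^1 norm (squared) on an interval (0, L) is
  ||u||_{H^1}^2 = ∫_0^L u(x)^2 dx + ∫_0^L u'(x)^2 dx.
Compute u'(x) = 6*x**2 - 2*x - 1.
Then u(x)^2 = 4*x**6 - 4*x**5 - 3*x**4 - 10*x**3 + 7*x**2 + 6*x + 9 and u'(x)^2 = 36*x**4 - 24*x**3 - 8*x**2 + 4*x + 1.
Integrate each monomial from 0 to 5 using ∫_0^5 c·x^n dx = c·5^(n+1)/(n+1):
  ∫_0^5 u(x)^2 dx = ∫_0^5 (4*x^6 - 4*x^5 - 3*x^4 - 10*x^3 + 7*x^2 + 6*x + 9) dx. Term by term:
    ∫_0^5 4*x^6 dx = 312500/7;  ∫_0^5 -4*x^5 dx = -31250/3;  ∫_0^5 -3*x^4 dx = -1875;
    ∫_0^5 -10*x^3 dx = -3125/2;  ∫_0^5 7*x^2 dx = 875/3;  ∫_0^5 6*x dx = 75;
    ∫_0^5 9 dx = 45.
  Sum: 312500/7 − 31250/3 − 1875 − 3125/2 + 875/3 + 75 + 45 = 436805/14.
  ∫_0^5 u'(x)^2 dx = ∫_0^5 (36*x^4 - 24*x^3 - 8*x^2 + 4*x + 1) dx. Term by term:
    ∫_0^5 36*x^4 dx = 22500;  ∫_0^5 -24*x^3 dx = -3750;  ∫_0^5 -8*x^2 dx = -1000/3;
    ∫_0^5 4*x dx = 50;  ∫_0^5 1 dx = 5.
  Sum: 22500 − 3750 − 1000/3 + 50 + 5 = 55415/3.
Adding: ||u||_{H^1}^2 = 436805/14 + 55415/3 = 2086225/42.


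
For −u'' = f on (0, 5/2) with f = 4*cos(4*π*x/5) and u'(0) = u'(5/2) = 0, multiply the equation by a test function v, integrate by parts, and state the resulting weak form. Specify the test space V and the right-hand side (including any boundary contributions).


V = H^1(0, 5/2) (no boundary constraint on v; u is determined up to an additive constant); weak form: ∫_0^5/2 u'v' dx = ∫_0^5/2 (4*cos(4*π*x/5)) v dx for all v ∈ V.

Multiply both sides by a test function v and integrate from 0 to 5/2:
  ∫_0^5/2 −u''(x) v(x) dx = ∫_0^5/2 f(x) v(x) dx.
Integrate the LHS by parts once:
  ∫_0^5/2 −u'' v dx = −[u'(x) v(x)]_0^5/2 + ∫_0^5/2 u'(x) v'(x) dx.
Thus ∫_0^5/2 u'(x) v'(x) dx = ∫_0^5/2 f(x) v(x) dx + [u'(x) v(x)]_0^5/2.
Choose V so that boundary terms are either known or forced to vanish.
u has homogeneous Neumann: u'(0) = u'(5/2) = 0. So [u' v]_0^5/2 = 0·v(5/2) − 0·v(0) = 0 for any v; take V = H^1(0, 5/2).
Weak formulation: find u (satisfying any essential BC) such that ∫_0^5/2 u'(x) v'(x) dx = ∫_0^5/2 f v dx for all v ∈ V (homogeneous Neumann, so boundary terms vanish).
Substituting f(x) = 4*cos(4*π*x/5), the right-hand side is ∫_0^5/2 (4*cos(4*π*x/5)) v dx.
Compatibility check (pure Neumann): taking v ≡ 1 ∈ V gives 0 = ∫_0^5/2 f dx + (0) − (0), i.e. ∫_0^5/2 f dx must equal u'(0) − u'(5/2) = 0. Indeed ∫_0^5/2 (4*cos(4*π*x/5)) dx = 0, so the data are compatible. The solution is then unique only up to an additive constant (fix it e.g. by requiring ∫_0^5/2 u dx = 0).


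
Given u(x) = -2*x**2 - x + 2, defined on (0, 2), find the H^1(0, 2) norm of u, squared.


||u||_{H^1}^2 = 418/5

The H^1 norm (squared) on an interval (0, L) is
  ||u||_{H^1}^2 = ∫_0^L u(x)^2 dx + ∫_0^L u'(x)^2 dx.
Compute u'(x) = -4*x - 1.
Then u(x)^2 = 4*x**4 + 4*x**3 - 7*x**2 - 4*x + 4 and u'(x)^2 = 16*x**2 + 8*x + 1.
Integrate each monomial from 0 to 2 using ∫_0^2 c·x^n dx = c·2^(n+1)/(n+1):
  ∫_0^2 u(x)^2 dx = ∫_0^2 (4*x^4 + 4*x^3 - 7*x^2 - 4*x + 4) dx. Term by term:
    ∫_0^2 4*x^4 dx = 128/5;  ∫_0^2 4*x^3 dx = 16;  ∫_0^2 -7*x^2 dx = -56/3;
    ∫_0^2 -4*x dx = -8;  ∫_0^2 4 dx = 8.
  Sum: 128/5 + 16 − 56/3 − 8 + 8 = 344/15.
  ∫_0^2 u'(x)^2 dx = ∫_0^2 (16*x^2 + 8*x + 1) dx. Term by term:
    ∫_0^2 16*x^2 dx = 128/3;  ∫_0^2 8*x dx = 16;  ∫_0^2 1 dx = 2.
  Sum: 128/3 + 16 + 2 = 182/3.
Adding: ||u||_{H^1}^2 = 344/15 + 182/3 = 418/5.


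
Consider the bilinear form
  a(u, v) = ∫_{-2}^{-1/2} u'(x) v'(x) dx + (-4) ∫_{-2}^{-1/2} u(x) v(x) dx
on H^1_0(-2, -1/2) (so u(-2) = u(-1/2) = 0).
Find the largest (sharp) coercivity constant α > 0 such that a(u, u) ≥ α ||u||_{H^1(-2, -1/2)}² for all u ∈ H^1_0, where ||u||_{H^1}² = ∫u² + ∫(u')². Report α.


α = 4*(-9 + π^2)/(9 + 4*π^2)

Coercivity of a(·,·) on H^1_0(-2, -1/2) means a(u, u) ≥ α ||u||_{H^1}² for every u ∈ H^1_0.
The interval has length L = 3/2, and Poincaré/coercivity depend only on L. Here a(u, u) = ∫(u')² + (-4)·∫u².
Here c = -4 < 0 with |c| < (π/L)² = 4*π^2/9, so coercivity still holds. The condition a(u,u) ≥ α||u||_{H^1}² reads (1−α)∫(u')² ≥ (α−c)∫u². Any admissible α is ≤ 1 (rapidly oscillating u have ∫u²/∫(u')² → 0), and α = 1 would force 0 ≥ (1−c)∫u², impossible since c < 1; so 1−α > 0. By the sharp Poincaré inequality on H^1_0 of an interval of length L, ∫(u')² ≥ (π/L)²∫u² with equality for the first sine mode sin(π(x−x₀)/L) (x₀ the left endpoint), so the inequality holds for all u iff (1−α)(π/L)² ≥ α − c, i.e. α ≤ ((π/L)² + c)/((π/L)² + 1) = (1 + c(L/π)²)/(1 + (L/π)²). (Direct route, valid since c ≤ 0: Poincaré gives c∫u² ≥ c(L/π)²∫(u')², so a(u,u) ≥ (1 + c(L/π)²)∫(u')², while ||u||_{H^1}² ≤ (1 + (L/π)²)∫(u')²; dividing yields the same α.) With (π/L)² = 4*π^2/9 and c = -4, the largest admissible constant is α = ((π/L)² + c)/((π/L)² + 1).
Simplifying, α = 4*(-9 + π^2)/(9 + 4*π^2).


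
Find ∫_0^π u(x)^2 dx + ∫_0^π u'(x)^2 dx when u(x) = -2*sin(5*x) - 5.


||u||_{H^1(0,π)}^2 = 8 + 77*π

u'(x) = -10*cos(5*x).
Expand u² and (u')² and integrate term by term on (0, π), using: for integers n ≥ 1, ∫_0^π sin²(nx) dx = ∫_0^π cos²(nx) dx = π/2; for n ≠ n', ∫_0^π sin(nx)sin(n'x) dx = ∫_0^π cos(nx)cos(n'x) dx = 0; and by product-to-sum, ∫_0^π sin(nx)cos(n'x) dx = ½∫_0^π [sin((n+n')x) + sin((n−n')x)] dx, which is 0 when n+n' is even and 2n/(n²−n'²) when n+n' is odd (it need not vanish on (0, π)). For the constant mode: ∫_0^π 1 dx = π, ∫_0^π cos(nx) dx = 0, ∫_0^π sin(nx) dx = (1−(−1)^n)/n.
  u² squared terms: (-5)²·∫1 dx = 25·π = 25*π;  (-2)²·∫sin(5x)² dx = 4·π/2 = 2*π.
  u² cross terms: 2·(-5)·(-2)·∫1·sin(5x) dx = 20·(2/5) = 8.
  So ∫_0^π u² dx = 25*π + 2*π + 8 = 8 + 27*π.
  (u')² squared terms: (-10)²·∫cos(5x)² dx = 100·π/2 = 50*π.
  So ∫_0^π (u')² dx = 50*π.
||u||_{H^1}^2 = (8 + 27*π) + (50*π) = 8 + 77*π.


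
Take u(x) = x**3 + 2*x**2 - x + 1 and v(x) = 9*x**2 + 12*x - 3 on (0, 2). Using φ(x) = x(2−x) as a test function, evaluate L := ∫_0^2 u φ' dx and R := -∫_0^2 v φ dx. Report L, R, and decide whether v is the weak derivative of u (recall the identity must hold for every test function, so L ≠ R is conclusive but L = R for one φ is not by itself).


LHS = -44/5, RHS = -132/5. No, v is not the weak derivative of u.

u(x) = x**3 + 2*x**2 - x + 1, classical derivative u'(x) = 3*x**2 + 4*x - 1.
φ(x) = x(2−x), so φ'(x) = 2 - 2*x.
Note φ(0) = φ(2) = 0, so the boundary term u·φ vanishes.
LHS = ∫_0^2 u(x) φ'(x) dx = ∫_0^2 (-2*x^4 - 2*x^3 + 6*x^2 - 4*x + 2) dx. Term by term:
  ∫_0^2 -2*x^4 dx = -64/5;  ∫_0^2 -2*x^3 dx = -8;  ∫_0^2 6*x^2 dx = 16;
  ∫_0^2 -4*x dx = -8;  ∫_0^2 2 dx = 4.
Sum: -64/5 − 8 + 16 − 8 + 4 = -44/5.
So LHS = -44/5.
∫_0^2 v(x) φ(x) dx = ∫_0^2 (-9*x^4 + 6*x^3 + 27*x^2 - 6*x) dx. Term by term:
  ∫_0^2 -9*x^4 dx = -288/5;  ∫_0^2 6*x^3 dx = 24;  ∫_0^2 27*x^2 dx = 72;
  ∫_0^2 -6*x dx = -12.
Sum: -288/5 + 24 + 72 − 12 = 132/5.
So RHS = -∫_0^2 v(x) φ(x) dx = -132/5.
LHS − RHS = 88/5 ≠ 0, so the identity fails.
(For a valid weak derivative the identity must hold for EVERY test function, in particular this one. The failure shows v is NOT the weak derivative of u.)
Correct weak derivative would be u'(x) = 3*x**2 + 4*x - 1.


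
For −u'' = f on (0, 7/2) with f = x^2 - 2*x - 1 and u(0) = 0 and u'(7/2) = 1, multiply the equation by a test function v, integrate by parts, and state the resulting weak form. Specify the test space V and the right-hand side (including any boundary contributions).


V = {v ∈ H^1(0, 7/2) : v(0) = 0} (test functions vanish at x = 0 where u is specified); weak form: ∫_0^7/2 u'v' dx = ∫_0^7/2 (x^2 - 2*x - 1) v dx + v(7/2) for all v ∈ V.

Multiply both sides by a test function v and integrate from 0 to 7/2:
  ∫_0^7/2 −u''(x) v(x) dx = ∫_0^7/2 f(x) v(x) dx.
Integrate the LHS by parts once:
  ∫_0^7/2 −u'' v dx = −[u'(x) v(x)]_0^7/2 + ∫_0^7/2 u'(x) v'(x) dx.
Thus ∫_0^7/2 u'(x) v'(x) dx = ∫_0^7/2 f(x) v(x) dx + [u'(x) v(x)]_0^7/2.
Choose V so that boundary terms are either known or forced to vanish.
Mixed BC: u(0) = 0 (Dirichlet) and u'(7/2) = 1 (Neumann). Define V = {v ∈ H^1(0, 7/2) : v(0) = 0}. Then [u' v]_0^7/2 = u'(7/2)·v(7/2) − u'(0)·0 = v(7/2).
Weak formulation: find u (satisfying any essential BC) such that ∫_0^7/2 u'(x) v'(x) dx = ∫_0^7/2 f v dx + v(7/2) for all v ∈ V (Dirichlet at 0 absorbed into V; Neumann datum at x = 7/2 contributes the boundary term).
Substituting f(x) = x^2 - 2*x - 1, the right-hand side is ∫_0^7/2 (x^2 - 2*x - 1) v dx + v(7/2).


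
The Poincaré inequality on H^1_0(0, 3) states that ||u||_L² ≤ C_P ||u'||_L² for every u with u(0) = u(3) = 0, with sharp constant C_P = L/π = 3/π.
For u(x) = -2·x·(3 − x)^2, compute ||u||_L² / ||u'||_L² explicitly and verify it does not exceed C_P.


||u||_L² / ||u'||_L² = 3*sqrt(14)/14 < C_P = 3/π.

u(x) = -2·x·(3 − x)^2, so u'(x) = 6*(1 - x)*(x - 3).
u(x) = -2·x·(3 − x)^2 vanishes at x = 0 and x = 3, so u ∈ H^1_0(0, 3). Differentiate via the product rule and integrate the resulting polynomials term by term.
  ∫_0^3 u² dx = ∫_0^3 (4*x^6 - 48*x^5 + 216*x^4 - 432*x^3 + 324*x^2) dx. Term by term:
    ∫_0^3 4*x^6 dx = 8748/7;  ∫_0^3 -48*x^5 dx = -5832;  ∫_0^3 216*x^4 dx = 52488/5;
    ∫_0^3 -432*x^3 dx = -8748;  ∫_0^3 324*x^2 dx = 2916.
  Sum: 8748/7 − 5832 + 52488/5 − 8748 + 2916 = 2916/35.
  ∫_0^3 (u')² dx = ∫_0^3 (36*x^4 - 288*x^3 + 792*x^2 - 864*x + 324) dx. Term by term:
    ∫_0^3 36*x^4 dx = 8748/5;  ∫_0^3 -288*x^3 dx = -5832;  ∫_0^3 792*x^2 dx = 7128;
    ∫_0^3 -864*x dx = -3888;  ∫_0^3 324 dx = 972.
  Sum: 8748/5 − 5832 + 7128 − 3888 + 972 = 648/5.
∫_0^3 u² dx = 2916/35, so ||u||_L² = 54*sqrt(35)/35.
∫_0^3 (u')² dx = 648/5, so ||u'||_L² = 18*sqrt(10)/5.
Ratio ||u||_L² / ||u'||_L² = 3*sqrt(14)/14.
Sharp Poincaré constant on H^1_0(0, 3) is C_P = L/π = 3/π, achieved by sin(π/3·x).
A polynomial bump cannot attain the sharp Poincaré constant (only the first sine eigenfunction does), so the ratio is strictly less than C_P, consistent with ||u||_L² ≤ C_P ||u'||_L².


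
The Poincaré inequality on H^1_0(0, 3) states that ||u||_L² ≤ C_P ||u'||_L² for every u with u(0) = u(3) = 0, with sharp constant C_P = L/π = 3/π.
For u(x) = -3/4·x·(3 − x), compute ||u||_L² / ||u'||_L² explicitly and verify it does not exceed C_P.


||u||_L² / ||u'||_L² = 3*sqrt(10)/10 < C_P = 3/π.

u(x) = -3/4·x·(3 − x), so u'(x) = 3*x/2 - 9/4.
u(x) = -3/4·x·(3 − x) vanishes at x = 0 and x = 3, so u ∈ H^1_0(0, 3). Differentiate via the product rule and integrate the resulting polynomials term by term.
  ∫_0^3 u² dx = ∫_0^3 (9*x^4/16 - 27*x^3/8 + 81*x^2/16) dx. Term by term:
    ∫_0^3 9*x^4/16 dx = 2187/80;  ∫_0^3 -27*x^3/8 dx = -2187/32;  ∫_0^3 81*x^2/16 dx = 729/16.
  Sum: 2187/80 − 2187/32 + 729/16 = 729/160.
  ∫_0^3 (u')² dx = ∫_0^3 (9*x^2/4 - 27*x/4 + 81/16) dx. Term by term:
    ∫_0^3 9*x^2/4 dx = 81/4;  ∫_0^3 -27*x/4 dx = -243/8;  ∫_0^3 81/16 dx = 243/16.
  Sum: 81/4 − 243/8 + 243/16 = 81/16.
∫_0^3 u² dx = 729/160, so ||u||_L² = 27*sqrt(10)/40.
∫_0^3 (u')² dx = 81/16, so ||u'||_L² = 9/4.
Ratio ||u||_L² / ||u'||_L² = 3*sqrt(10)/10.
Sharp Poincaré constant on H^1_0(0, 3) is C_P = L/π = 3/π, achieved by sin(π/3·x).
A polynomial bump cannot attain the sharp Poincaré constant (only the first sine eigenfunction does), so the ratio is strictly less than C_P, consistent with ||u||_L² ≤ C_P ||u'||_L².


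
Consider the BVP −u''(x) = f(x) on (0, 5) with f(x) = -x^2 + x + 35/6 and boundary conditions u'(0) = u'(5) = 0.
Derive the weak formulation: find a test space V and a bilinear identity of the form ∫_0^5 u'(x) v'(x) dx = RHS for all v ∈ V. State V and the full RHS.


V = H^1(0, 5) (no boundary constraint on v; u is determined up to an additive constant); weak form: ∫_0^5 u'v' dx = ∫_0^5 (-x^2 + x + 35/6) v dx for all v ∈ V.

Multiply both sides by a test function v and integrate from 0 to 5:
  ∫_0^5 −u''(x) v(x) dx = ∫_0^5 f(x) v(x) dx.
Integrate the LHS by parts once:
  ∫_0^5 −u'' v dx = −[u'(x) v(x)]_0^5 + ∫_0^5 u'(x) v'(x) dx.
Thus ∫_0^5 u'(x) v'(x) dx = ∫_0^5 f(x) v(x) dx + [u'(x) v(x)]_0^5.
Choose V so that boundary terms are either known or forced to vanish.
u has homogeneous Neumann: u'(0) = u'(5) = 0. So [u' v]_0^5 = 0·v(5) − 0·v(0) = 0 for any v; take V = H^1(0, 5).
Weak formulation: find u (satisfying any essential BC) such that ∫_0^5 u'(x) v'(x) dx = ∫_0^5 f v dx for all v ∈ V (homogeneous Neumann, so boundary terms vanish).
Substituting f(x) = -x^2 + x + 35/6, the right-hand side is ∫_0^5 (-x^2 + x + 35/6) v dx.
Compatibility check (pure Neumann): taking v ≡ 1 ∈ V gives 0 = ∫_0^5 f dx + (0) − (0), i.e. ∫_0^5 f dx must equal u'(0) − u'(5) = 0. Indeed ∫_0^5 (-x^2 + x + 35/6) dx = 0, so the data are compatible. The solution is then unique only up to an additive constant (fix it e.g. by requiring ∫_0^5 u dx = 0).


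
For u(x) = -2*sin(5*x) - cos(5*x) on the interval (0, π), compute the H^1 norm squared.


||u||_{H^1(0,π)}^2 = 65*π

u'(x) = 5*sin(5*x) - 10*cos(5*x).
Expand u² and (u')² and integrate term by term on (0, π), using: for integers n ≥ 1, ∫_0^π sin²(nx) dx = ∫_0^π cos²(nx) dx = π/2; for n ≠ n', ∫_0^π sin(nx)sin(n'x) dx = ∫_0^π cos(nx)cos(n'x) dx = 0; and by product-to-sum, ∫_0^π sin(nx)cos(n'x) dx = ½∫_0^π [sin((n+n')x) + sin((n−n')x)] dx, which is 0 when n+n' is even and 2n/(n²−n'²) when n+n' is odd (it need not vanish on (0, π)).
  u² squared terms: (-1)²·∫cos(5x)² dx = 1·π/2 = π/2;  (-2)²·∫sin(5x)² dx = 4·π/2 = 2*π.
  u² cross terms: 2·(-1)·(-2)·∫cos(5x)·sin(5x) dx = 4·(0) = 0.
  So ∫_0^π u² dx = π/2 + 2*π + 0 = 5*π/2.
  (u')² squared terms: (-10)²·∫cos(5x)² dx = 100·π/2 = 50*π;  (5)²·∫sin(5x)² dx = 25·π/2 = 25*π/2.
  (u')² cross terms: 2·(-10)·(5)·∫cos(5x)·sin(5x) dx = -100·(0) = 0.
  So ∫_0^π (u')² dx = 50*π + 25*π/2 + 0 = 125*π/2.
||u||_{H^1}^2 = (5*π/2) + (125*π/2) = 65*π.


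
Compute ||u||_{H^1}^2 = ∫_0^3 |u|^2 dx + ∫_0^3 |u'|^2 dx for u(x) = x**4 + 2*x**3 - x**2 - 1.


||u||_{H^1}^2 = 1179543/70

The H^1 norm (squared) on an interval (0, L) is
  ||u||_{H^1}^2 = ∫_0^L u(x)^2 dx + ∫_0^L u'(x)^2 dx.
Compute u'(x) = 4*x**3 + 6*x**2 - 2*x.
Then u(x)^2 = x**8 + 4*x**7 + 2*x**6 - 4*x**5 - x**4 - 4*x**3 + 2*x**2 + 1 and u'(x)^2 = 16*x**6 + 48*x**5 + 20*x**4 - 24*x**3 + 4*x**2.
Integrate each monomial from 0 to 3 using ∫_0^3 c·x^n dx = c·3^(n+1)/(n+1):
  ∫_0^3 u(x)^2 dx = ∫_0^3 (x^8 + 4*x^7 + 2*x^6 - 4*x^5 - x^4 - 4*x^3 + 2*x^2 + 1) dx. Term by term:
    ∫_0^3 x^8 dx = 2187;  ∫_0^3 4*x^7 dx = 6561/2;  ∫_0^3 2*x^6 dx = 4374/7;
    ∫_0^3 -4*x^5 dx = -486;  ∫_0^3 -x^4 dx = -243/5;  ∫_0^3 -4*x^3 dx = -81;
    ∫_0^3 2*x^2 dx = 18;  ∫_0^3 1 dx = 3.
  Sum: 2187 + 6561/2 + 4374/7 − 486 − 243/5 − 81 + 18 + 3 = 384843/70.
  ∫_0^3 u'(x)^2 dx = ∫_0^3 (16*x^6 + 48*x^5 + 20*x^4 - 24*x^3 + 4*x^2) dx. Term by term:
    ∫_0^3 16*x^6 dx = 34992/7;  ∫_0^3 48*x^5 dx = 5832;  ∫_0^3 20*x^4 dx = 972;
    ∫_0^3 -24*x^3 dx = -486;  ∫_0^3 4*x^2 dx = 36.
  Sum: 34992/7 + 5832 + 972 − 486 + 36 = 79470/7.
Adding: ||u||_{H^1}^2 = 384843/70 + 79470/7 = 1179543/70.


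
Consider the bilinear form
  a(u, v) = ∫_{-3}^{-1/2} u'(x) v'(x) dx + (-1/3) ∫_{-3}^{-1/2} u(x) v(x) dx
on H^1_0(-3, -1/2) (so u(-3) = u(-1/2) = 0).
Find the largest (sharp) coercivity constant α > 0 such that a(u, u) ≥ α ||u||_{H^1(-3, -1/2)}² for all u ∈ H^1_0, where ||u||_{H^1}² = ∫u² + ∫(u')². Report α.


α = (-25 + 12*π^2)/(3*(25 + 4*π^2))

Coercivity of a(·,·) on H^1_0(-3, -1/2) means a(u, u) ≥ α ||u||_{H^1}² for every u ∈ H^1_0.
The interval has length L = 5/2, and Poincaré/coercivity depend only on L. Here a(u, u) = ∫(u')² + (-1/3)·∫u².
Here c = -1/3 < 0 with |c| < (π/L)² = 4*π^2/25, so coercivity still holds. The condition a(u,u) ≥ α||u||_{H^1}² reads (1−α)∫(u')² ≥ (α−c)∫u². Any admissible α is ≤ 1 (rapidly oscillating u have ∫u²/∫(u')² → 0), and α = 1 would force 0 ≥ (1−c)∫u², impossible since c < 1; so 1−α > 0. By the sharp Poincaré inequality on H^1_0 of an interval of length L, ∫(u')² ≥ (π/L)²∫u² with equality for the first sine mode sin(π(x−x₀)/L) (x₀ the left endpoint), so the inequality holds for all u iff (1−α)(π/L)² ≥ α − c, i.e. α ≤ ((π/L)² + c)/((π/L)² + 1) = (1 + c(L/π)²)/(1 + (L/π)²). (Direct route, valid since c ≤ 0: Poincaré gives c∫u² ≥ c(L/π)²∫(u')², so a(u,u) ≥ (1 + c(L/π)²)∫(u')², while ||u||_{H^1}² ≤ (1 + (L/π)²)∫(u')²; dividing yields the same α.) With (π/L)² = 4*π^2/25 and c = -1/3, the largest admissible constant is α = ((π/L)² + c)/((π/L)² + 1).
Simplifying, α = (-25 + 12*π^2)/(3*(25 + 4*π^2)).


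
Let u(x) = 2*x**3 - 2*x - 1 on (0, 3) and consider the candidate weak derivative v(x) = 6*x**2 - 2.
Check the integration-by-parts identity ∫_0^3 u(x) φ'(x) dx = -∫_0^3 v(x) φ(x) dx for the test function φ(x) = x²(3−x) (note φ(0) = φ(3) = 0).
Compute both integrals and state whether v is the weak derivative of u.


LHS = -1323/10, RHS = -1323/10. Yes, v = u' weakly.

u(x) = 2*x**3 - 2*x - 1, classical derivative u'(x) = 6*x**2 - 2.
φ(x) = x²(3−x), so φ'(x) = 3*x*(2 - x).
Note φ(0) = φ(3) = 0, so the boundary term u·φ vanishes.
LHS = ∫_0^3 u(x) φ'(x) dx = ∫_0^3 (-6*x^5 + 12*x^4 + 6*x^3 - 9*x^2 - 6*x) dx. Term by term:
  ∫_0^3 -6*x^5 dx = -729;  ∫_0^3 12*x^4 dx = 2916/5;  ∫_0^3 6*x^3 dx = 243/2;
  ∫_0^3 -9*x^2 dx = -81;  ∫_0^3 -6*x dx = -27.
Sum: -729 + 2916/5 + 243/2 − 81 − 27 = -1323/10.
So LHS = -1323/10.
∫_0^3 v(x) φ(x) dx = ∫_0^3 (-6*x^5 + 18*x^4 + 2*x^3 - 6*x^2) dx. Term by term:
  ∫_0^3 -6*x^5 dx = -729;  ∫_0^3 18*x^4 dx = 4374/5;  ∫_0^3 2*x^3 dx = 81/2;
  ∫_0^3 -6*x^2 dx = -54.
Sum: -729 + 4374/5 + 81/2 − 54 = 1323/10.
So RHS = -∫_0^3 v(x) φ(x) dx = -1323/10.
LHS = RHS, so the identity holds for this test φ.
Moreover u is smooth here and v(x) = u'(x) = 6*x**2 - 2 pointwise, so the identity holds for every test function. Hence v is the weak derivative of u.


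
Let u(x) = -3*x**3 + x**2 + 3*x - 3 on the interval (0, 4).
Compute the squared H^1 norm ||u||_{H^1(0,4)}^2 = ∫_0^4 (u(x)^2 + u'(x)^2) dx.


||u||_{H^1}^2 = 2974616/105

The H^1 norm (squared) on an interval (0, L) is
  ||u||_{H^1}^2 = ∫_0^L u(x)^2 dx + ∫_0^L u'(x)^2 dx.
Compute u'(x) = -9*x**2 + 2*x + 3.
Then u(x)^2 = 9*x**6 - 6*x**5 - 17*x**4 + 24*x**3 + 3*x**2 - 18*x + 9 and u'(x)^2 = 81*x**4 - 36*x**3 - 50*x**2 + 12*x + 9.
Integrate each monomial from 0 to 4 using ∫_0^4 c·x^n dx = c·4^(n+1)/(n+1):
  ∫_0^4 u(x)^2 dx = ∫_0^4 (9*x^6 - 6*x^5 - 17*x^4 + 24*x^3 + 3*x^2 - 18*x + 9) dx. Term by term:
    ∫_0^4 9*x^6 dx = 147456/7;  ∫_0^4 -6*x^5 dx = -4096;  ∫_0^4 -17*x^4 dx = -17408/5;
    ∫_0^4 24*x^3 dx = 1536;  ∫_0^4 3*x^2 dx = 64;  ∫_0^4 -18*x dx = -144;
    ∫_0^4 9 dx = 36.
  Sum: 147456/7 − 4096 − 17408/5 + 1536 + 64 − 144 + 36 = 524284/35.
  ∫_0^4 u'(x)^2 dx = ∫_0^4 (81*x^4 - 36*x^3 - 50*x^2 + 12*x + 9) dx. Term by term:
    ∫_0^4 81*x^4 dx = 82944/5;  ∫_0^4 -36*x^3 dx = -2304;  ∫_0^4 -50*x^2 dx = -3200/3;
    ∫_0^4 12*x dx = 96;  ∫_0^4 9 dx = 36.
  Sum: 82944/5 − 2304 − 3200/3 + 96 + 36 = 200252/15.
Adding: ||u||_{H^1}^2 = 524284/35 + 200252/15 = 2974616/105.


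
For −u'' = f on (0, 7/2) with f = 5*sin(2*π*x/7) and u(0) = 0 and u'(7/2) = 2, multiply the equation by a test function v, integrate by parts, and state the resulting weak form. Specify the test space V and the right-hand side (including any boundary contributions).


V = {v ∈ H^1(0, 7/2) : v(0) = 0} (test functions vanish at x = 0 where u is specified); weak form: ∫_0^7/2 u'v' dx = ∫_0^7/2 (5*sin(2*π*x/7)) v dx + 2·v(7/2) for all v ∈ V.

Multiply both sides by a test function v and integrate from 0 to 7/2:
  ∫_0^7/2 −u''(x) v(x) dx = ∫_0^7/2 f(x) v(x) dx.
Integrate the LHS by parts once:
  ∫_0^7/2 −u'' v dx = −[u'(x) v(x)]_0^7/2 + ∫_0^7/2 u'(x) v'(x) dx.
Thus ∫_0^7/2 u'(x) v'(x) dx = ∫_0^7/2 f(x) v(x) dx + [u'(x) v(x)]_0^7/2.
Choose V so that boundary terms are either known or forced to vanish.
Mixed BC: u(0) = 0 (Dirichlet) and u'(7/2) = 2 (Neumann). Define V = {v ∈ H^1(0, 7/2) : v(0) = 0}. Then [u' v]_0^7/2 = u'(7/2)·v(7/2) − u'(0)·0 = 2·v(7/2).
Weak formulation: find u (satisfying any essential BC) such that ∫_0^7/2 u'(x) v'(x) dx = ∫_0^7/2 f v dx + 2·v(7/2) for all v ∈ V (Dirichlet at 0 absorbed into V; Neumann datum at x = 7/2 contributes the boundary term).
Substituting f(x) = 5*sin(2*π*x/7), the right-hand side is ∫_0^7/2 (5*sin(2*π*x/7)) v dx + 2·v(7/2).


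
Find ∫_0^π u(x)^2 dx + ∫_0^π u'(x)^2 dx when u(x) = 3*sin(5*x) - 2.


||u||_{H^1(0,π)}^2 = -24/5 + 121*π

u'(x) = 15*cos(5*x).
Expand u² and (u')² and integrate term by term on (0, π), using: for integers n ≥ 1, ∫_0^π sin²(nx) dx = ∫_0^π cos²(nx) dx = π/2; for n ≠ n', ∫_0^π sin(nx)sin(n'x) dx = ∫_0^π cos(nx)cos(n'x) dx = 0; and by product-to-sum, ∫_0^π sin(nx)cos(n'x) dx = ½∫_0^π [sin((n+n')x) + sin((n−n')x)] dx, which is 0 when n+n' is even and 2n/(n²−n'²) when n+n' is odd (it need not vanish on (0, π)). For the constant mode: ∫_0^π 1 dx = π, ∫_0^π cos(nx) dx = 0, ∫_0^π sin(nx) dx = (1−(−1)^n)/n.
  u² squared terms: (-2)²·∫1 dx = 4·π = 4*π;  (3)²·∫sin(5x)² dx = 9·π/2 = 9*π/2.
  u² cross terms: 2·(-2)·(3)·∫1·sin(5x) dx = -12·(2/5) = -24/5.
  So ∫_0^π u² dx = 4*π + 9*π/2 − 24/5 = -24/5 + 17*π/2.
  (u')² squared terms: (15)²·∫cos(5x)² dx = 225·π/2 = 225*π/2.
  So ∫_0^π (u')² dx = 225*π/2.
||u||_{H^1}^2 = (-24/5 + 17*π/2) + (225*π/2) = -24/5 + 121*π.


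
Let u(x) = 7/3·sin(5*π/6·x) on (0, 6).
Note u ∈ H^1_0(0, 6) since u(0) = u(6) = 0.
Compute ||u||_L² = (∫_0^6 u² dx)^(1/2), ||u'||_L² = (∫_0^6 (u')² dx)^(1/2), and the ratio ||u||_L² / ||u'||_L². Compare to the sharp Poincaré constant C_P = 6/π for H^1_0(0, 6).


||u||_L² / ||u'||_L² = 6/(5*π) < C_P = 6/π.

u(x) = 7/3·sin(5*π/6·x), so u'(x) = 35*π*cos(5*π*x/6)/18.
Writing u(x) = A·sin(kπx/L) with A = 7/3 and k = 5, use ∫_0^L sin²(kπx/L) dx = L/2 and ∫_0^L cos²(kπx/L) dx = L/2.
u² = 49/9·sin²(5*π/6·x) and (u')² = 1225*π^2/324·cos²(5*π/6·x), and each of sin², cos² integrates to L/2 = 3 over (0, 6).
∫_0^6 u² dx = 49/3, so ||u||_L² = 7*sqrt(3)/3.
∫_0^6 (u')² dx = 1225*π^2/108, so ||u'||_L² = 35*sqrt(3)*π/18.
Ratio ||u||_L² / ||u'||_L² = 6/(5*π).
Sharp Poincaré constant on H^1_0(0, 6) is C_P = L/π = 6/π, achieved by sin(π/6·x).
This is the k = 5 harmonic; the ratio L/(kπ) is strictly less than C_P = L/π, consistent with the sharp inequality ||u||_L² ≤ C_P ||u'||_L².


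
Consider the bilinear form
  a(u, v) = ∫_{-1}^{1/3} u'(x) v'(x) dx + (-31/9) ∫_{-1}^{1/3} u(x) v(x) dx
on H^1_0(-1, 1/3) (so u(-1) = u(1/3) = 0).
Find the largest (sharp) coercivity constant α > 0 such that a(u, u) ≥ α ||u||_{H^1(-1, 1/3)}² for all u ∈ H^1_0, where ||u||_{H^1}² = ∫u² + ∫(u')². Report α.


α = (-496 + 81*π^2)/(9*(16 + 9*π^2))

Coercivity of a(·,·) on H^1_0(-1, 1/3) means a(u, u) ≥ α ||u||_{H^1}² for every u ∈ H^1_0.
The interval has length L = 4/3, and Poincaré/coercivity depend only on L. Here a(u, u) = ∫(u')² + (-31/9)·∫u².
Here c = -31/9 < 0 with |c| < (π/L)² = 9*π^2/16, so coercivity still holds. The condition a(u,u) ≥ α||u||_{H^1}² reads (1−α)∫(u')² ≥ (α−c)∫u². Any admissible α is ≤ 1 (rapidly oscillating u have ∫u²/∫(u')² → 0), and α = 1 would force 0 ≥ (1−c)∫u², impossible since c < 1; so 1−α > 0. By the sharp Poincaré inequality on H^1_0 of an interval of length L, ∫(u')² ≥ (π/L)²∫u² with equality for the first sine mode sin(π(x−x₀)/L) (x₀ the left endpoint), so the inequality holds for all u iff (1−α)(π/L)² ≥ α − c, i.e. α ≤ ((π/L)² + c)/((π/L)² + 1) = (1 + c(L/π)²)/(1 + (L/π)²). (Direct route, valid since c ≤ 0: Poincaré gives c∫u² ≥ c(L/π)²∫(u')², so a(u,u) ≥ (1 + c(L/π)²)∫(u')², while ||u||_{H^1}² ≤ (1 + (L/π)²)∫(u')²; dividing yields the same α.) With (π/L)² = 9*π^2/16 and c = -31/9, the largest admissible constant is α = ((π/L)² + c)/((π/L)² + 1).
Simplifying, α = (-496 + 81*π^2)/(9*(16 + 9*π^2)).


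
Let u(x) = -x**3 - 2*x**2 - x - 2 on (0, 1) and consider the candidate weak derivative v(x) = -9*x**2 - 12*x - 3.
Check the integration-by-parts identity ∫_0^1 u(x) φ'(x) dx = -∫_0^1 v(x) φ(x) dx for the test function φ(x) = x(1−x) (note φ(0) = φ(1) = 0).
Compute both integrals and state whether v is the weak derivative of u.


LHS = 13/20, RHS = 39/20. No, v is not the weak derivative of u.

u(x) = -x**3 - 2*x**2 - x - 2, classical derivative u'(x) = -3*x**2 - 4*x - 1.
φ(x) = x(1−x), so φ'(x) = 1 - 2*x.
Note φ(0) = φ(1) = 0, so the boundary term u·φ vanishes.
LHS = ∫_0^1 u(x) φ'(x) dx = ∫_0^1 (2*x^4 + 3*x^3 + 3*x - 2) dx. Term by term:
  ∫_0^1 2*x^4 dx = 2/5;  ∫_0^1 3*x^3 dx = 3/4;  ∫_0^1 3*x dx = 3/2;
  ∫_0^1 -2 dx = -2.
Sum: 2/5 + 3/4 + 3/2 − 2 = 13/20.
So LHS = 13/20.
∫_0^1 v(x) φ(x) dx = ∫_0^1 (9*x^4 + 3*x^3 - 9*x^2 - 3*x) dx. Term by term:
  ∫_0^1 9*x^4 dx = 9/5;  ∫_0^1 3*x^3 dx = 3/4;  ∫_0^1 -9*x^2 dx = -3;
  ∫_0^1 -3*x dx = -3/2.
Sum: 9/5 + 3/4 − 3 − 3/2 = -39/20.
So RHS = -∫_0^1 v(x) φ(x) dx = 39/20.
LHS − RHS = -13/10 ≠ 0, so the identity fails.
(For a valid weak derivative the identity must hold for EVERY test function, in particular this one. The failure shows v is NOT the weak derivative of u.)
Correct weak derivative would be u'(x) = -3*x**2 - 4*x - 1.


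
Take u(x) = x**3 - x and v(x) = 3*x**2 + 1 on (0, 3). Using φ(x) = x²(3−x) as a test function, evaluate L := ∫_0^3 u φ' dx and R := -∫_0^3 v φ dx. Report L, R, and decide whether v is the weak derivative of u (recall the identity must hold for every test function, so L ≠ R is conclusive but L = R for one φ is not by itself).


LHS = -1323/20, RHS = -1593/20. No, v is not the weak derivative of u.

u(x) = x**3 - x, classical derivative u'(x) = 3*x**2 - 1.
φ(x) = x²(3−x), so φ'(x) = 3*x*(2 - x).
Note φ(0) = φ(3) = 0, so the boundary term u·φ vanishes.
LHS = ∫_0^3 u(x) φ'(x) dx = ∫_0^3 (-3*x^5 + 6*x^4 + 3*x^3 - 6*x^2) dx. Term by term:
  ∫_0^3 -3*x^5 dx = -729/2;  ∫_0^3 6*x^4 dx = 1458/5;  ∫_0^3 3*x^3 dx = 243/4;
  ∫_0^3 -6*x^2 dx = -54.
Sum: -729/2 + 1458/5 + 243/4 − 54 = -1323/20.
So LHS = -1323/20.
∫_0^3 v(x) φ(x) dx = ∫_0^3 (-3*x^5 + 9*x^4 - x^3 + 3*x^2) dx. Term by term:
  ∫_0^3 -3*x^5 dx = -729/2;  ∫_0^3 9*x^4 dx = 2187/5;  ∫_0^3 -x^3 dx = -81/4;
  ∫_0^3 3*x^2 dx = 27.
Sum: -729/2 + 2187/5 − 81/4 + 27 = 1593/20.
So RHS = -∫_0^3 v(x) φ(x) dx = -1593/20.
LHS − RHS = 27/2 ≠ 0, so the identity fails.
(For a valid weak derivative the identity must hold for EVERY test function, in particular this one. The failure shows v is NOT the weak derivative of u.)
Correct weak derivative would be u'(x) = 3*x**2 - 1.


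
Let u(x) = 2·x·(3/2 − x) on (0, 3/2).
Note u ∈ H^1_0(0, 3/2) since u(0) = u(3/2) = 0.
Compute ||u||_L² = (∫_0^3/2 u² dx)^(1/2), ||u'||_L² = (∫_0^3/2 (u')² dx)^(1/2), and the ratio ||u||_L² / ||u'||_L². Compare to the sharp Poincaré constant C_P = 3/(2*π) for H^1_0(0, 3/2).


||u||_L² / ||u'||_L² = 3*sqrt(10)/20 < C_P = 3/(2*π).

u(x) = 2·x·(3/2 − x), so u'(x) = 3 - 4*x.
u(x) = 2·x·(3/2 − x) vanishes at x = 0 and x = 3/2, so u ∈ H^1_0(0, 3/2). Differentiate via the product rule and integrate the resulting polynomials term by term.
  ∫_0^3/2 u² dx = ∫_0^3/2 (4*x^4 - 12*x^3 + 9*x^2) dx. Term by term:
    ∫_0^3/2 4*x^4 dx = 243/40;  ∫_0^3/2 -12*x^3 dx = -243/16;  ∫_0^3/2 9*x^2 dx = 81/8.
  Sum: 243/40 − 243/16 + 81/8 = 81/80.
  ∫_0^3/2 (u')² dx = ∫_0^3/2 (16*x^2 - 24*x + 9) dx. Term by term:
    ∫_0^3/2 16*x^2 dx = 18;  ∫_0^3/2 -24*x dx = -27;  ∫_0^3/2 9 dx = 27/2.
  Sum: 18 − 27 + 27/2 = 9/2.
∫_0^3/2 u² dx = 81/80, so ||u||_L² = 9*sqrt(5)/20.
∫_0^3/2 (u')² dx = 9/2, so ||u'||_L² = 3*sqrt(2)/2.
Ratio ||u||_L² / ||u'||_L² = 3*sqrt(10)/20.
Sharp Poincaré constant on H^1_0(0, 3/2) is C_P = L/π = 3/(2*π), achieved by sin(2*π/3·x).
A polynomial bump cannot attain the sharp Poincaré constant (only the first sine eigenfunction does), so the ratio is strictly less than C_P, consistent with ||u||_L² ≤ C_P ||u'||_L².


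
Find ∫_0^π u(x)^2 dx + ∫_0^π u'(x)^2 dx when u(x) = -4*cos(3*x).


||u||_{H^1(0,π)}^2 = 80*π

u'(x) = 12*sin(3*x).
Expand u² and (u')² and integrate term by term on (0, π), using: for integers n ≥ 1, ∫_0^π sin²(nx) dx = ∫_0^π cos²(nx) dx = π/2; for n ≠ n', ∫_0^π sin(nx)sin(n'x) dx = ∫_0^π cos(nx)cos(n'x) dx = 0; and by product-to-sum, ∫_0^π sin(nx)cos(n'x) dx = ½∫_0^π [sin((n+n')x) + sin((n−n')x)] dx, which is 0 when n+n' is even and 2n/(n²−n'²) when n+n' is odd (it need not vanish on (0, π)).
  u² squared terms: (-4)²·∫cos(3x)² dx = 16·π/2 = 8*π.
  So ∫_0^π u² dx = 8*π.
  (u')² squared terms: (12)²·∫sin(3x)² dx = 144·π/2 = 72*π.
  So ∫_0^π (u')² dx = 72*π.
||u||_{H^1}^2 = (8*π) + (72*π) = 80*π.


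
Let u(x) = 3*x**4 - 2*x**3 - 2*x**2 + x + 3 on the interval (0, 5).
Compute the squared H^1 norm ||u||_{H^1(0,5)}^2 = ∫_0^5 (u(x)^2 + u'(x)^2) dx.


||u||_{H^1}^2 = 106206925/42

The H^1 norm (squared) on an interval (0, L) is
  ||u||_{H^1}^2 = ∫_0^L u(x)^2 dx + ∫_0^L u'(x)^2 dx.
Compute u'(x) = 12*x**3 - 6*x**2 - 4*x + 1.
Then u(x)^2 = 9*x**8 - 12*x**7 - 8*x**6 + 14*x**5 + 18*x**4 - 16*x**3 - 11*x**2 + 6*x + 9 and u'(x)^2 = 144*x**6 - 144*x**5 - 60*x**4 + 72*x**3 + 4*x**2 - 8*x + 1.
Integrate each monomial from 0 to 5 using ∫_0^5 c·x^n dx = c·5^(n+1)/(n+1):
  ∫_0^5 u(x)^2 dx = ∫_0^5 (9*x^8 - 12*x^7 - 8*x^6 + 14*x^5 + 18*x^4 - 16*x^3 - 11*x^2 + 6*x + 9) dx. Term by term:
    ∫_0^5 9*x^8 dx = 1953125;  ∫_0^5 -12*x^7 dx = -1171875/2;  ∫_0^5 -8*x^6 dx = -625000/7;
    ∫_0^5 14*x^5 dx = 109375/3;  ∫_0^5 18*x^4 dx = 11250;  ∫_0^5 -16*x^3 dx = -2500;
    ∫_0^5 -11*x^2 dx = -1375/3;  ∫_0^5 6*x dx = 75;  ∫_0^5 9 dx = 45.
  Sum: 1953125 − 1171875/2 − 625000/7 + 109375/3 + 11250 − 2500 − 1375/3 + 75 + 45 = 18518805/14.
  ∫_0^5 u'(x)^2 dx = ∫_0^5 (144*x^6 - 144*x^5 - 60*x^4 + 72*x^3 + 4*x^2 - 8*x + 1) dx. Term by term:
    ∫_0^5 144*x^6 dx = 11250000/7;  ∫_0^5 -144*x^5 dx = -375000;  ∫_0^5 -60*x^4 dx = -37500;
    ∫_0^5 72*x^3 dx = 11250;  ∫_0^5 4*x^2 dx = 500/3;  ∫_0^5 -8*x dx = -100;
    ∫_0^5 1 dx = 5.
  Sum: 11250000/7 − 375000 − 37500 + 11250 + 500/3 − 100 + 5 = 25325255/21.
Adding: ||u||_{H^1}^2 = 18518805/14 + 25325255/21 = 106206925/42.


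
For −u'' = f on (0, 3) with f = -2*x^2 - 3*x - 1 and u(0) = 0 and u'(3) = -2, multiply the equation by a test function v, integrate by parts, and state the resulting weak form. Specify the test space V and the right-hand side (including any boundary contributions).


V = {v ∈ H^1(0, 3) : v(0) = 0} (test functions vanish at x = 0 where u is specified); weak form: ∫_0^3 u'v' dx = ∫_0^3 (-2*x^2 - 3*x - 1) v dx − 2·v(3) for all v ∈ V.

Multiply both sides by a test function v and integrate from 0 to 3:
  ∫_0^3 −u''(x) v(x) dx = ∫_0^3 f(x) v(x) dx.
Integrate the LHS by parts once:
  ∫_0^3 −u'' v dx = −[u'(x) v(x)]_0^3 + ∫_0^3 u'(x) v'(x) dx.
Thus ∫_0^3 u'(x) v'(x) dx = ∫_0^3 f(x) v(x) dx + [u'(x) v(x)]_0^3.
Choose V so that boundary terms are either known or forced to vanish.
Mixed BC: u(0) = 0 (Dirichlet) and u'(3) = -2 (Neumann). Define V = {v ∈ H^1(0, 3) : v(0) = 0}. Then [u' v]_0^3 = u'(3)·v(3) − u'(0)·0 = − 2·v(3).
Weak formulation: find u (satisfying any essential BC) such that ∫_0^3 u'(x) v'(x) dx = ∫_0^3 f v dx − 2·v(3) for all v ∈ V (Dirichlet at 0 absorbed into V; Neumann datum at x = 3 contributes the boundary term).
Substituting f(x) = -2*x^2 - 3*x - 1, the right-hand side is ∫_0^3 (-2*x^2 - 3*x - 1) v dx − 2·v(3).


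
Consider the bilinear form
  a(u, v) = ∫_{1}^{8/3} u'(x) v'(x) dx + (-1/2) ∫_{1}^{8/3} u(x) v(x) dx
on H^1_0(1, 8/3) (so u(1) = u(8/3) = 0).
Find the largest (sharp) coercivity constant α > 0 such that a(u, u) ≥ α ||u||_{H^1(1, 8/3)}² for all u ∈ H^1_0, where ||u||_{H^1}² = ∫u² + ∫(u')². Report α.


α = (-25 + 18*π^2)/(2*(25 + 9*π^2))

Coercivity of a(·,·) on H^1_0(1, 8/3) means a(u, u) ≥ α ||u||_{H^1}² for every u ∈ H^1_0.
The interval has length L = 5/3, and Poincaré/coercivity depend only on L. Here a(u, u) = ∫(u')² + (-1/2)·∫u².
Here c = -1/2 < 0 with |c| < (π/L)² = 9*π^2/25, so coercivity still holds. The condition a(u,u) ≥ α||u||_{H^1}² reads (1−α)∫(u')² ≥ (α−c)∫u². Any admissible α is ≤ 1 (rapidly oscillating u have ∫u²/∫(u')² → 0), and α = 1 would force 0 ≥ (1−c)∫u², impossible since c < 1; so 1−α > 0. By the sharp Poincaré inequality on H^1_0 of an interval of length L, ∫(u')² ≥ (π/L)²∫u² with equality for the first sine mode sin(π(x−x₀)/L) (x₀ the left endpoint), so the inequality holds for all u iff (1−α)(π/L)² ≥ α − c, i.e. α ≤ ((π/L)² + c)/((π/L)² + 1) = (1 + c(L/π)²)/(1 + (L/π)²). (Direct route, valid since c ≤ 0: Poincaré gives c∫u² ≥ c(L/π)²∫(u')², so a(u,u) ≥ (1 + c(L/π)²)∫(u')², while ||u||_{H^1}² ≤ (1 + (L/π)²)∫(u')²; dividing yields the same α.) With (π/L)² = 9*π^2/25 and c = -1/2, the largest admissible constant is α = ((π/L)² + c)/((π/L)² + 1).
Simplifying, α = (-25 + 18*π^2)/(2*(25 + 9*π^2)).


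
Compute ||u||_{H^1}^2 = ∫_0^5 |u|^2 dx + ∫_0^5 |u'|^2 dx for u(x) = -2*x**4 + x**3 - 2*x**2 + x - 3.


||u||_{H^1}^2 = 87698375/63

The H^1 norm (squared) on an interval (0, L) is
  ||u||_{H^1}^2 = ∫_0^L u(x)^2 dx + ∫_0^L u'(x)^2 dx.
Compute u'(x) = -8*x**3 + 3*x**2 - 4*x + 1.
Then u(x)^2 = 4*x**8 - 4*x**7 + 9*x**6 - 8*x**5 + 18*x**4 - 10*x**3 + 13*x**2 - 6*x + 9 and u'(x)^2 = 64*x**6 - 48*x**5 + 73*x**4 - 40*x**3 + 22*x**2 - 8*x + 1.
Integrate each monomial from 0 to 5 using ∫_0^5 c·x^n dx = c·5^(n+1)/(n+1):
  ∫_0^5 u(x)^2 dx = ∫_0^5 (4*x^8 - 4*x^7 + 9*x^6 - 8*x^5 + 18*x^4 - 10*x^3 + 13*x^2 - 6*x + 9) dx. Term by term:
    ∫_0^5 4*x^8 dx = 7812500/9;  ∫_0^5 -4*x^7 dx = -390625/2;  ∫_0^5 9*x^6 dx = 703125/7;
    ∫_0^5 -8*x^5 dx = -62500/3;  ∫_0^5 18*x^4 dx = 11250;  ∫_0^5 -10*x^3 dx = -3125/2;
    ∫_0^5 13*x^2 dx = 1625/3;  ∫_0^5 -6*x dx = -75;  ∫_0^5 9 dx = 45.
  Sum: 7812500/9 − 390625/2 + 703125/7 − 62500/3 + 11250 − 3125/2 + 1625/3 − 75 + 45 = 48040985/63.
  ∫_0^5 u'(x)^2 dx = ∫_0^5 (64*x^6 - 48*x^5 + 73*x^4 - 40*x^3 + 22*x^2 - 8*x + 1) dx. Term by term:
    ∫_0^5 64*x^6 dx = 5000000/7;  ∫_0^5 -48*x^5 dx = -125000;  ∫_0^5 73*x^4 dx = 45625;
    ∫_0^5 -40*x^3 dx = -6250;  ∫_0^5 22*x^2 dx = 2750/3;  ∫_0^5 -8*x dx = -100;
    ∫_0^5 1 dx = 5.
  Sum: 5000000/7 − 125000 + 45625 − 6250 + 2750/3 − 100 + 5 = 13219130/21.
Adding: ||u||_{H^1}^2 = 48040985/63 + 13219130/21 = 87698375/63.
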